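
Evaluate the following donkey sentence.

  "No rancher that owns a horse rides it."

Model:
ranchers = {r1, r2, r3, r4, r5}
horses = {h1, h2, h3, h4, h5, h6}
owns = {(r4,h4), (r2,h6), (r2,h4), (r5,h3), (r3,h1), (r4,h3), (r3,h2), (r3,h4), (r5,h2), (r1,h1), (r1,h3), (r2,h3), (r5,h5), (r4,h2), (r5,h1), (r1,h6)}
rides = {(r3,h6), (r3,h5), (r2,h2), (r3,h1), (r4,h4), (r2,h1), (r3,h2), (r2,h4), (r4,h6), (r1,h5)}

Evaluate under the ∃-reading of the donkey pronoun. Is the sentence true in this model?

False

"it" takes "a horse" as antecedent — a donkey pronoun bound across the clause boundary.
Truth condition: for no (r,h) with owns(r,h) does rides(r,h) hold.
Restrictor pairs — does the scope hold? (r1,h1):fails  (r1,h3):fails  (r1,h6):fails  (r2,h3):fails  (r2,h4):holds  (r2,h6):fails  (r3,h1):holds  (r3,h2):holds  (r3,h4):fails  (r4,h2):fails  (r4,h3):fails  (r4,h4):holds  (r5,h1):fails  (r5,h2):fails  (r5,h3):fails  (r5,h5):fails
Scope holds for 4 pair(s), so the sentence is false.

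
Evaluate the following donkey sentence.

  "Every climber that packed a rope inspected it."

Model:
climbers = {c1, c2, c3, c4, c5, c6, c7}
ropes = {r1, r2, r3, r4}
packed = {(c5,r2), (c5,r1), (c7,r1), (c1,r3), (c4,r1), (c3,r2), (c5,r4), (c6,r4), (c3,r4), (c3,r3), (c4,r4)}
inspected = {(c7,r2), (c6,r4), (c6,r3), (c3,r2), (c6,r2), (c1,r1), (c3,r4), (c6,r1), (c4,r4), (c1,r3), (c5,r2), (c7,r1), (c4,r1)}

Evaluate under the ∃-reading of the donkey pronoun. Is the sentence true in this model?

True

"it" takes "a rope" as antecedent — a donkey pronoun bound across the clause boundary.
Weak reading: every climber c with some packed-rope has at least one packed-rope r such that inspected(c,r).
Per climber: c1:✓  c3:✓  c4:✓  c5:✓  c6:✓  c7:✓
Every climber in the restrictor has a witness.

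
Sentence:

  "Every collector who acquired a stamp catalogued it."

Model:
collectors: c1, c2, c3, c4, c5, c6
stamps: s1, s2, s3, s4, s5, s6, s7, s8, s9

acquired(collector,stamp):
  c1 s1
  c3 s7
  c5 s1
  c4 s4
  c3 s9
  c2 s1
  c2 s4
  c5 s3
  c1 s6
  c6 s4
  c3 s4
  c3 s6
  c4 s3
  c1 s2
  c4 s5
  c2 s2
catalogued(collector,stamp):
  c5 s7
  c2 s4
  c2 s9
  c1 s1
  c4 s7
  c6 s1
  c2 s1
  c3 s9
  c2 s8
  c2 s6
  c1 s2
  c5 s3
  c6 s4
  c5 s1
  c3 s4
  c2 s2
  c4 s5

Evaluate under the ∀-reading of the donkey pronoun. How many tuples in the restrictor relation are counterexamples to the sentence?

"it" takes "a stamp" as antecedent — a donkey pronoun bound across the clause boundary.
Strong reading: for every (c,s) with acquired(c,s), catalogued(c,s).
Restrictor pairs: (c1,s1) ✓  (c1,s2) ✓  (c1,s6) ✗  (c2,s1) ✓  (c2,s2) ✓  (c2,s4) ✓  (c3,s4) ✓  (c3,s6) ✗  (c3,s7) ✗  (c3,s9) ✓  (c4,s3) ✗  (c4,s4) ✗  (c4,s5) ✓  (c5,s1) ✓  (c5,s3) ✓  (c6,s4) ✓
Counterexamples (restrictor pairs failing the scope): 5.

5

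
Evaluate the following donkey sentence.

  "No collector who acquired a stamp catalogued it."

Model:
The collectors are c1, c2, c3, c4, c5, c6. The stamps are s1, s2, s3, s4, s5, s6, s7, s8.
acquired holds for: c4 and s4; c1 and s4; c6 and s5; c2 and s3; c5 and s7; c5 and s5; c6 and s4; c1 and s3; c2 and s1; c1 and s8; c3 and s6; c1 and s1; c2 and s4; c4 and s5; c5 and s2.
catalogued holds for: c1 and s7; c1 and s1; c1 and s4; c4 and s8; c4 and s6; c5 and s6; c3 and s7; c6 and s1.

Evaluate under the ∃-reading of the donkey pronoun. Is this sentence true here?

"it" takes "a stamp" as antecedent — a donkey pronoun bound across the clause boundary.
Truth condition: for no (c,s) with acquired(c,s) does catalogued(c,s) hold.
Restrictor pairs — does the scope hold? (c1,s1):holds  (c1,s3):fails  (c1,s4):holds  (c1,s8):fails  (c2,s1):fails  (c2,s3):fails  (c2,s4):fails  (c3,s6):fails  (c4,s4):fails  (c4,s5):fails  (c5,s2):fails  (c5,s5):fails  (c5,s7):fails  (c6,s4):fails  (c6,s5):fails
Scope holds for 2 pair(s), so the sentence is false.

False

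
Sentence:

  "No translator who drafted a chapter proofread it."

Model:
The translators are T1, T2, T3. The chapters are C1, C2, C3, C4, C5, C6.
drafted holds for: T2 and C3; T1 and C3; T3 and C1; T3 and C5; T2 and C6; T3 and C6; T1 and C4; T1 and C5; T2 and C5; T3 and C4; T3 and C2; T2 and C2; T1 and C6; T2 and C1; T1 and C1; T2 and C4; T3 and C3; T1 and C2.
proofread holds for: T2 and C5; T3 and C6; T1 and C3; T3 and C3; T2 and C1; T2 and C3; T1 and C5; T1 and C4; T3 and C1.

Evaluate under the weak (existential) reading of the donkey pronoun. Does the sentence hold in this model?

False

"it" takes "a chapter" as antecedent — a donkey pronoun bound across the clause boundary.
Truth condition: for no (t,c) with drafted(t,c) does proofread(t,c) hold.
Restrictor pairs — does the scope hold? (T1,C1):fails  (T1,C2):fails  (T1,C3):holds  (T1,C4):holds  (T1,C5):holds  (T1,C6):fails  (T2,C1):holds  (T2,C2):fails  (T2,C3):holds  (T2,C4):fails  (T2,C5):holds  (T2,C6):fails  (T3,C1):holds  (T3,C2):fails  (T3,C3):holds  (T3,C4):fails  (T3,C5):fails  (T3,C6):holds
Scope holds for 9 pair(s), so the sentence is false.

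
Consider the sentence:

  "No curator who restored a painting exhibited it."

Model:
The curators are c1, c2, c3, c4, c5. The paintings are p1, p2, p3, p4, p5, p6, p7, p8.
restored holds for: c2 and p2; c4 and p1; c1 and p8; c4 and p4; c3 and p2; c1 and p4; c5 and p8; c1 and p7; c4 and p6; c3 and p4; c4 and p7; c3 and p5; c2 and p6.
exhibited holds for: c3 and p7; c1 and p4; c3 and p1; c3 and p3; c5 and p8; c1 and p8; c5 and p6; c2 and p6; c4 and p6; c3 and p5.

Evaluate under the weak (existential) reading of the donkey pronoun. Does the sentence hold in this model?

"it" takes "a painting" as antecedent — a donkey pronoun bound across the clause boundary.
Truth condition: for no (c,p) with restored(c,p) does exhibited(c,p) hold.
Restrictor pairs — does the scope hold? (c1,p4):holds  (c1,p7):fails  (c1,p8):holds  (c2,p2):fails  (c2,p6):holds  (c3,p2):fails  (c3,p4):fails  (c3,p5):holds  (c4,p1):fails  (c4,p4):fails  (c4,p6):holds  (c4,p7):fails  (c5,p8):holds
Scope holds for 6 pair(s), so the sentence is false.

False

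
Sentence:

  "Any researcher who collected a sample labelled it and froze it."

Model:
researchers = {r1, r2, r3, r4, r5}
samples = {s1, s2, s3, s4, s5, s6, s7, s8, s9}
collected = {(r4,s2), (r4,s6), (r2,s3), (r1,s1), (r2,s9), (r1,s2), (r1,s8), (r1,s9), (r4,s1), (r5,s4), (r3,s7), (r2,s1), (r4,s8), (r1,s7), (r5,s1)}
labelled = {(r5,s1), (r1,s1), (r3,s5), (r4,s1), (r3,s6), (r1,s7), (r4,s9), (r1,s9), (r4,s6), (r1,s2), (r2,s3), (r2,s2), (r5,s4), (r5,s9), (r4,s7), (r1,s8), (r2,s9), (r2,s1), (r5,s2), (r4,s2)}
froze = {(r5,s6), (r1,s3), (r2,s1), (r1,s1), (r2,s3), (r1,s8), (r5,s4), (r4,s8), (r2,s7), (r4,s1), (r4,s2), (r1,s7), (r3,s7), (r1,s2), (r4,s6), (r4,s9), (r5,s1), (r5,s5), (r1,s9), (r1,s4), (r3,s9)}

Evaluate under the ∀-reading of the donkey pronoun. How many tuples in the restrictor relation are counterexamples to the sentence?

3

"it" takes "a sample" as antecedent — a donkey pronoun bound across the clause boundary.
Strong reading: for every (r,s) with collected(r,s), labelled(r,s) ∧ froze(r,s).
Restrictor pairs: (r1,s1) ✓  (r1,s2) ✓  (r1,s7) ✓  (r1,s8) ✓  (r1,s9) ✓  (r2,s1) ✓  (r2,s3) ✓  (r2,s9) ✗  (r3,s7) ✗  (r4,s1) ✓  (r4,s2) ✓  (r4,s6) ✓  (r4,s8) ✗  (r5,s1) ✓  (r5,s4) ✓
Counterexamples (restrictor pairs failing the scope): 3.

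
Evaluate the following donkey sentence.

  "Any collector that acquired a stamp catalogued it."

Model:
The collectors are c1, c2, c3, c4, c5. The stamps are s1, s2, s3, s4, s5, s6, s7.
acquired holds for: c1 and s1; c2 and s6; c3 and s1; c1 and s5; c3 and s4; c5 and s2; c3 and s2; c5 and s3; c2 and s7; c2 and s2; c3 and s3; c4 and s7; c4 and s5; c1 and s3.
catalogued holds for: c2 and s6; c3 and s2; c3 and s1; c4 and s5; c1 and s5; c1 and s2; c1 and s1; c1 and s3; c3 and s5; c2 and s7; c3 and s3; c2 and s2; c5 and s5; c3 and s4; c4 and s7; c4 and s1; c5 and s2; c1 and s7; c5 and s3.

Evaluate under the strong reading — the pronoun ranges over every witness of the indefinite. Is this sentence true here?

"it" takes "a stamp" as antecedent — a donkey pronoun bound across the clause boundary.
Strong reading: for every (c,s) with acquired(c,s), catalogued(c,s).
Restrictor pairs: (c1,s1) ✓  (c1,s3) ✓  (c1,s5) ✓  (c2,s2) ✓  (c2,s6) ✓  (c2,s7) ✓  (c3,s1) ✓  (c3,s2) ✓  (c3,s3) ✓  (c3,s4) ✓  (c4,s5) ✓  (c4,s7) ✓  (c5,s2) ✓  (c5,s3) ✓
Every restrictor pair satisfies the scope.

True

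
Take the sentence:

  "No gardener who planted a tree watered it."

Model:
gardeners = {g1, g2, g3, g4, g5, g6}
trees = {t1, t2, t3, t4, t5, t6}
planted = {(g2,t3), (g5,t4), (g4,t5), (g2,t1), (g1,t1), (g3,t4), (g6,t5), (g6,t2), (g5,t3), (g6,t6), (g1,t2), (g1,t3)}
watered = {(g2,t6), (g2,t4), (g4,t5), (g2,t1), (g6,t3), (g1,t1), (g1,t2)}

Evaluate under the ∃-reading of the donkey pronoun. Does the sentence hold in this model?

"it" takes "a tree" as antecedent — a donkey pronoun bound across the clause boundary.
Truth condition: for no (g,t) with planted(g,t) does watered(g,t) hold.
Restrictor pairs — does the scope hold? (g1,t1):holds  (g1,t2):holds  (g1,t3):fails  (g2,t1):holds  (g2,t3):fails  (g3,t4):fails  (g4,t5):holds  (g5,t3):fails  (g5,t4):fails  (g6,t2):fails  (g6,t5):fails  (g6,t6):fails
Scope holds for 4 pair(s), so the sentence is false.

False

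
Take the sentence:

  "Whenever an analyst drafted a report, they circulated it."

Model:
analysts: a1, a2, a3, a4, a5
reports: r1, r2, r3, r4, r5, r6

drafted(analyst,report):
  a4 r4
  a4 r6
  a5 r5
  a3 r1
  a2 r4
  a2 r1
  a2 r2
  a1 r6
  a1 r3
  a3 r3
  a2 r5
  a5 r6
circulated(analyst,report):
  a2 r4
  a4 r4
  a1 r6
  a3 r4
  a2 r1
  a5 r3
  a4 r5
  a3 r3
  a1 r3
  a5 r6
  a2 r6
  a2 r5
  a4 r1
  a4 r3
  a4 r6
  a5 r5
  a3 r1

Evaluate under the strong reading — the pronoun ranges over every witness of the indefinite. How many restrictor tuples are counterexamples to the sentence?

"it" takes "a report" as antecedent — a donkey pronoun bound across the clause boundary.
Strong reading: for every (a,r) with drafted(a,r), circulated(a,r).
Restrictor pairs: (a1,r3) ✓  (a1,r6) ✓  (a2,r1) ✓  (a2,r2) ✗  (a2,r4) ✓  (a2,r5) ✓  (a3,r1) ✓  (a3,r3) ✓  (a4,r4) ✓  (a4,r6) ✓  (a5,r5) ✓  (a5,r6) ✓
Counterexamples (restrictor pairs failing the scope): 1.

1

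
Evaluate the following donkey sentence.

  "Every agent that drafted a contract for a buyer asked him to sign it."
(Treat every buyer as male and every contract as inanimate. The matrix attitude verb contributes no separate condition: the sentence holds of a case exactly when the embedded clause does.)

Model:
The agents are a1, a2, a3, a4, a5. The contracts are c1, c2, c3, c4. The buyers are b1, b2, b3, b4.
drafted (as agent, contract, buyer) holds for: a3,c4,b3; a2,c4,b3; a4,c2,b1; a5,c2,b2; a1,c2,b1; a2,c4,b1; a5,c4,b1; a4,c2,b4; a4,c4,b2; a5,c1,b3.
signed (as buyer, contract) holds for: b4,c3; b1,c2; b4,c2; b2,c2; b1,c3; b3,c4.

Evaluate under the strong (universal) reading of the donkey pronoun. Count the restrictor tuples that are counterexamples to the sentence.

"him" takes "a buyer" as antecedent and "it" takes "a contract"; both are donkey pronouns co-varying with the restrictor.
Strong reading: for every (a,c,b) with drafted(a,c,b), signed(b,c).
Restrictor triples: (a1,c2,b1)→signed(b1,c2) ✓  (a2,c4,b1)→signed(b1,c4) ✗  (a2,c4,b3)→signed(b3,c4) ✓  (a3,c4,b3)→signed(b3,c4) ✓  (a4,c2,b1)→signed(b1,c2) ✓  (a4,c2,b4)→signed(b4,c2) ✓  (a4,c4,b2)→signed(b2,c4) ✗  (a5,c1,b3)→signed(b3,c1) ✗  (a5,c2,b2)→signed(b2,c2) ✓  (a5,c4,b1)→signed(b1,c4) ✗
Counterexamples (restrictor triples failing the scope): 4.

4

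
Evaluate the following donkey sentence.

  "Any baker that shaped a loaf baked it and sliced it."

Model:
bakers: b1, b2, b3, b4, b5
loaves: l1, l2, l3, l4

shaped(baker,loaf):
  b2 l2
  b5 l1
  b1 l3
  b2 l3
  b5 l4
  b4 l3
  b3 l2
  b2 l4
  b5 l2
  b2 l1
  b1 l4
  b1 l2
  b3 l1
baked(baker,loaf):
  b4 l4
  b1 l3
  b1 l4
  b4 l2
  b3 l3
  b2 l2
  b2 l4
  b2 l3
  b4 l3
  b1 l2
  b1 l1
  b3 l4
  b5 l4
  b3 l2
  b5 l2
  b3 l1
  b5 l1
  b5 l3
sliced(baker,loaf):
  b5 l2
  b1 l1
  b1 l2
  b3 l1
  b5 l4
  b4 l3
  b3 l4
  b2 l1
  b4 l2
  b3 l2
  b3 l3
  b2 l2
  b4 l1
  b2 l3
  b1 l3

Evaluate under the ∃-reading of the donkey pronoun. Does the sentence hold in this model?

True

"it" takes "a loaf" as antecedent — a donkey pronoun bound across the clause boundary.
Weak reading: every baker b with some shaped-loaf has at least one shaped-loaf l such that baked(b,l) ∧ sliced(b,l).
Per baker: b1:✓  b2:✓  b3:✓  b4:✓  b5:✓
Every baker in the restrictor has a witness.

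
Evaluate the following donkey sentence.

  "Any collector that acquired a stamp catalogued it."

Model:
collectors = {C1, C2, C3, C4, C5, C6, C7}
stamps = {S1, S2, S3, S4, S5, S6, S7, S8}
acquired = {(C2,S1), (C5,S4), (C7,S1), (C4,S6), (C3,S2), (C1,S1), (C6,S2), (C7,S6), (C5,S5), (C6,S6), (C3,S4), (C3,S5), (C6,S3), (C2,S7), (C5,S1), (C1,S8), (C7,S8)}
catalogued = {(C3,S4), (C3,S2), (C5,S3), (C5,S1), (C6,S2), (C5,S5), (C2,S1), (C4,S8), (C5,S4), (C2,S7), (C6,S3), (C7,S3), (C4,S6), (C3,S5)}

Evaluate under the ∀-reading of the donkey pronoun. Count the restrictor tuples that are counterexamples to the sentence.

"it" takes "a stamp" as antecedent — a donkey pronoun bound across the clause boundary.
Strong reading: for every (c,s) with acquired(c,s), catalogued(c,s).
Restrictor pairs: (C1,S1) ✗  (C1,S8) ✗  (C2,S1) ✓  (C2,S7) ✓  (C3,S2) ✓  (C3,S4) ✓  (C3,S5) ✓  (C4,S6) ✓  (C5,S1) ✓  (C5,S4) ✓  (C5,S5) ✓  (C6,S2) ✓  (C6,S3) ✓  (C6,S6) ✗  (C7,S1) ✗  (C7,S6) ✗  (C7,S8) ✗
Counterexamples (restrictor pairs failing the scope): 6.

6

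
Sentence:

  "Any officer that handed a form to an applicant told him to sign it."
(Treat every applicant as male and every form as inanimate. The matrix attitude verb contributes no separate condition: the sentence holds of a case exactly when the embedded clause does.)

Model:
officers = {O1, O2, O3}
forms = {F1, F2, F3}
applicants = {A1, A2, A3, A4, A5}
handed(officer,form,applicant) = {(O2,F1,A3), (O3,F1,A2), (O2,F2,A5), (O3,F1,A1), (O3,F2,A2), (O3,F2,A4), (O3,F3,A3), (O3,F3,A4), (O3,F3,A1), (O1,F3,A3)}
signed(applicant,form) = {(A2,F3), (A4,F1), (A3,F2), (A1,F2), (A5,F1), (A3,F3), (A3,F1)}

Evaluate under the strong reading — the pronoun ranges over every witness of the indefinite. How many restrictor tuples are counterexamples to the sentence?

7

"him" takes "an applicant" as antecedent and "it" takes "a form"; both are donkey pronouns co-varying with the restrictor.
Strong reading: for every (o,f,a) with handed(o,f,a), signed(a,f).
Restrictor triples: (O1,F3,A3)→signed(A3,F3) ✓  (O2,F1,A3)→signed(A3,F1) ✓  (O2,F2,A5)→signed(A5,F2) ✗  (O3,F1,A1)→signed(A1,F1) ✗  (O3,F1,A2)→signed(A2,F1) ✗  (O3,F2,A2)→signed(A2,F2) ✗  (O3,F2,A4)→signed(A4,F2) ✗  (O3,F3,A1)→signed(A1,F3) ✗  (O3,F3,A3)→signed(A3,F3) ✓  (O3,F3,A4)→signed(A4,F3) ✗
Counterexamples (restrictor triples failing the scope): 7.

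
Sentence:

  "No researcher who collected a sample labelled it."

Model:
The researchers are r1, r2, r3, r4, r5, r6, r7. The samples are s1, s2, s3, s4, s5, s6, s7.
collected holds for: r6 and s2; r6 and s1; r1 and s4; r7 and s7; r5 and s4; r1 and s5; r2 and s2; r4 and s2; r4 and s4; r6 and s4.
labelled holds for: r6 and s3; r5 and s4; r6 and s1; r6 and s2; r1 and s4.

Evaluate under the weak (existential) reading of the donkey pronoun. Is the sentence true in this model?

"it" takes "a sample" as antecedent — a donkey pronoun bound across the clause boundary.
Truth condition: for no (r,s) with collected(r,s) does labelled(r,s) hold.
Restrictor pairs — does the scope hold? (r1,s4):holds  (r1,s5):fails  (r2,s2):fails  (r4,s2):fails  (r4,s4):fails  (r5,s4):holds  (r6,s1):holds  (r6,s2):holds  (r6,s4):fails  (r7,s7):fails
Scope holds for 4 pair(s), so the sentence is false.

False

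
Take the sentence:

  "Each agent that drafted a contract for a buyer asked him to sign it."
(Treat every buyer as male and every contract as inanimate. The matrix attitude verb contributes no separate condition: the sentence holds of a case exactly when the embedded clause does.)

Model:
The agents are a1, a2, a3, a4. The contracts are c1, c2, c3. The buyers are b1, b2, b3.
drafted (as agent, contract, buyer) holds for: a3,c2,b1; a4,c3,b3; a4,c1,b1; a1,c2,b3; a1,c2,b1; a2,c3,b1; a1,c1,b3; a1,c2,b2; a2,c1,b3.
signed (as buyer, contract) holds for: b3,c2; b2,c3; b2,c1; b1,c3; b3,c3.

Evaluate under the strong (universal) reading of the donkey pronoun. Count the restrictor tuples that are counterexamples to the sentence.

6

"him" takes "a buyer" as antecedent and "it" takes "a contract"; both are donkey pronouns co-varying with the restrictor.
Strong reading: for every (a,c,b) with drafted(a,c,b), signed(b,c).
Restrictor triples: (a1,c1,b3)→signed(b3,c1) ✗  (a1,c2,b1)→signed(b1,c2) ✗  (a1,c2,b2)→signed(b2,c2) ✗  (a1,c2,b3)→signed(b3,c2) ✓  (a2,c1,b3)→signed(b3,c1) ✗  (a2,c3,b1)→signed(b1,c3) ✓  (a3,c2,b1)→signed(b1,c2) ✗  (a4,c1,b1)→signed(b1,c1) ✗  (a4,c3,b3)→signed(b3,c3) ✓
Counterexamples (restrictor triples failing the scope): 6.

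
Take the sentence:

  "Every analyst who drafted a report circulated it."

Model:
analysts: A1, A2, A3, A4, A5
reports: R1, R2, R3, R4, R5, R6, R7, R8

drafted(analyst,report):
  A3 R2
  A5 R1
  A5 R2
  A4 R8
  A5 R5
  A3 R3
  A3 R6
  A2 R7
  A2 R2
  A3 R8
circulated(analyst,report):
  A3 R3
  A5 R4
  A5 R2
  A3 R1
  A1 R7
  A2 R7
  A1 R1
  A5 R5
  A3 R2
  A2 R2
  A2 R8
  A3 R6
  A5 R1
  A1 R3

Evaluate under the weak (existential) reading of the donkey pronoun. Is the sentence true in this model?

"it" takes "a report" as antecedent — a donkey pronoun bound across the clause boundary.
Weak reading: every analyst a with some drafted-report has at least one drafted-report r such that circulated(a,r).
Per analyst: A2:✓  A3:✓  A4:✗  A5:✓
A4 has no witness among its drafted-reports.

False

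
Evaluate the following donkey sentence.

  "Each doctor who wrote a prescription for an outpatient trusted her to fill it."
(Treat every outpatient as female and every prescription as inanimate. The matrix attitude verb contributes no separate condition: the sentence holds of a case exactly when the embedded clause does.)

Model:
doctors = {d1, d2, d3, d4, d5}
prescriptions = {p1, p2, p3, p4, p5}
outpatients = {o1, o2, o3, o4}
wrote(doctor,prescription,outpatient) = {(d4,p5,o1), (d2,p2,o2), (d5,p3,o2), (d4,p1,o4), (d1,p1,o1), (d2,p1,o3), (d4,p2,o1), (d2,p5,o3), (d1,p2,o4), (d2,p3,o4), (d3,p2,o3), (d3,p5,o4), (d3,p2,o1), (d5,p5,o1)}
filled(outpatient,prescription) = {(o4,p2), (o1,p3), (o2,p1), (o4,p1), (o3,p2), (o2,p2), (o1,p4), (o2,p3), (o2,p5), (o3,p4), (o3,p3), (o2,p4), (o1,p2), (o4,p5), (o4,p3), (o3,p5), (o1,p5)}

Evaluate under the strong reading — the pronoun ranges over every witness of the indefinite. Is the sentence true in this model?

"her" takes "an outpatient" as antecedent and "it" takes "a prescription"; both are donkey pronouns co-varying with the restrictor.
Strong reading: for every (d,p,o) with wrote(d,p,o), filled(o,p).
Restrictor triples: (d1,p1,o1)→filled(o1,p1) ✗  (d1,p2,o4)→filled(o4,p2) ✓  (d2,p1,o3)→filled(o3,p1) ✗  (d2,p2,o2)→filled(o2,p2) ✓  (d2,p3,o4)→filled(o4,p3) ✓  (d2,p5,o3)→filled(o3,p5) ✓  (d3,p2,o1)→filled(o1,p2) ✓  (d3,p2,o3)→filled(o3,p2) ✓  (d3,p5,o4)→filled(o4,p5) ✓  (d4,p1,o4)→filled(o4,p1) ✓  (d4,p2,o1)→filled(o1,p2) ✓  (d4,p5,o1)→filled(o1,p5) ✓  (d5,p3,o2)→filled(o2,p3) ✓  (d5,p5,o1)→filled(o1,p5) ✓
Counterexample: (d1,p1,o1) — filled(o1,p1) does not hold.

False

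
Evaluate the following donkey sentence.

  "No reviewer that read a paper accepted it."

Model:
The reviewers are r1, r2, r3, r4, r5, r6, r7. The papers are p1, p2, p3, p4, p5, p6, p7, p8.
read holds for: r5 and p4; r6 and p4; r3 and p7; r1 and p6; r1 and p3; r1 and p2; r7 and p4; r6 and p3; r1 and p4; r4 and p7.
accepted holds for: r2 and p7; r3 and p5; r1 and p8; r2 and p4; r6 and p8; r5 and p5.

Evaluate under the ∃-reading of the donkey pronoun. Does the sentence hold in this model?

True

"it" takes "a paper" as antecedent — a donkey pronoun bound across the clause boundary.
Truth condition: for no (r,p) with read(r,p) does accepted(r,p) hold.
Restrictor pairs — does the scope hold? (r1,p2):fails  (r1,p3):fails  (r1,p4):fails  (r1,p6):fails  (r3,p7):fails  (r4,p7):fails  (r5,p4):fails  (r6,p3):fails  (r6,p4):fails  (r7,p4):fails
Scope holds for no restrictor pair, so the sentence is true.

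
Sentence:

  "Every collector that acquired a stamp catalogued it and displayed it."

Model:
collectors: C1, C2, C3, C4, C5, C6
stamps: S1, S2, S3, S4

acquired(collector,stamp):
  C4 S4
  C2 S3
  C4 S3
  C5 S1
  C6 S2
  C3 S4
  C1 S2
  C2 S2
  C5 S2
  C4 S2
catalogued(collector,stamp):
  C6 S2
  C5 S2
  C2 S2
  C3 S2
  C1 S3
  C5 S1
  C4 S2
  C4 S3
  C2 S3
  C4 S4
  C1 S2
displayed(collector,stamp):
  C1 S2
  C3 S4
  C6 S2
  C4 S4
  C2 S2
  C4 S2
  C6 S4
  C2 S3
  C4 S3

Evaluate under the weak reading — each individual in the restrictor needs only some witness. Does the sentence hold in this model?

False

"it" takes "a stamp" as antecedent — a donkey pronoun bound across the clause boundary.
Weak reading: every collector c with some acquired-stamp has at least one acquired-stamp s such that catalogued(c,s) ∧ displayed(c,s).
Per collector: C1:✓  C2:✓  C3:✗  C4:✓  C5:✗  C6:✓
C3 has no witness among its acquired-stamps.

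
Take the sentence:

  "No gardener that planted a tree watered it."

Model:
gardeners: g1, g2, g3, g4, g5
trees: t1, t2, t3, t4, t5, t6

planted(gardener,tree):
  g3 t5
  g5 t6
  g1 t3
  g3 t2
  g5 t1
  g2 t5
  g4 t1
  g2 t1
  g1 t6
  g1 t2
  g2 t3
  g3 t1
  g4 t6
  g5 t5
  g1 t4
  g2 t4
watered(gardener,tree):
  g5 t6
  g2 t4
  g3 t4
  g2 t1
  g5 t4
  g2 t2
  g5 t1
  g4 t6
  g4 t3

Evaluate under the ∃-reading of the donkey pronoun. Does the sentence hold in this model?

"it" takes "a tree" as antecedent — a donkey pronoun bound across the clause boundary.
Truth condition: for no (g,t) with planted(g,t) does watered(g,t) hold.
Restrictor pairs — does the scope hold? (g1,t2):fails  (g1,t3):fails  (g1,t4):fails  (g1,t6):fails  (g2,t1):holds  (g2,t3):fails  (g2,t4):holds  (g2,t5):fails  (g3,t1):fails  (g3,t2):fails  (g3,t5):fails  (g4,t1):fails  (g4,t6):holds  (g5,t1):holds  (g5,t5):fails  (g5,t6):holds
Scope holds for 5 pair(s), so the sentence is false.

False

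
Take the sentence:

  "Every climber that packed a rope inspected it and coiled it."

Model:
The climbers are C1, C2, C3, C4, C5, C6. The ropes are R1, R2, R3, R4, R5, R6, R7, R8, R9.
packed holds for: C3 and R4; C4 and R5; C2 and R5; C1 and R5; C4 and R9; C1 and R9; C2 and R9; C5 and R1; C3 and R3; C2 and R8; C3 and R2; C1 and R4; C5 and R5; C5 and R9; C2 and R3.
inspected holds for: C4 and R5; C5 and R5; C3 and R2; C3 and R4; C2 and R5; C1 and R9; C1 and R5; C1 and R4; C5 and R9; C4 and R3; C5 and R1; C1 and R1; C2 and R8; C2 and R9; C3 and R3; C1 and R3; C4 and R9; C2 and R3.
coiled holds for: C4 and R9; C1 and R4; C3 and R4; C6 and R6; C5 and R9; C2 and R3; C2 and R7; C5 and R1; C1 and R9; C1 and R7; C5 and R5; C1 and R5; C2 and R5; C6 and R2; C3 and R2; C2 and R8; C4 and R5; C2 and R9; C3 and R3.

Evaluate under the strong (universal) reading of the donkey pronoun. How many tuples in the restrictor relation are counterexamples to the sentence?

"it" takes "a rope" as antecedent — a donkey pronoun bound across the clause boundary.
Strong reading: for every (c,r) with packed(c,r), inspected(c,r) ∧ coiled(c,r).
Restrictor pairs: (C1,R4) ✓  (C1,R5) ✓  (C1,R9) ✓  (C2,R3) ✓  (C2,R5) ✓  (C2,R8) ✓  (C2,R9) ✓  (C3,R2) ✓  (C3,R3) ✓  (C3,R4) ✓  (C4,R5) ✓  (C4,R9) ✓  (C5,R1) ✓  (C5,R5) ✓  (C5,R9) ✓
Counterexamples (restrictor pairs failing the scope): 0.

0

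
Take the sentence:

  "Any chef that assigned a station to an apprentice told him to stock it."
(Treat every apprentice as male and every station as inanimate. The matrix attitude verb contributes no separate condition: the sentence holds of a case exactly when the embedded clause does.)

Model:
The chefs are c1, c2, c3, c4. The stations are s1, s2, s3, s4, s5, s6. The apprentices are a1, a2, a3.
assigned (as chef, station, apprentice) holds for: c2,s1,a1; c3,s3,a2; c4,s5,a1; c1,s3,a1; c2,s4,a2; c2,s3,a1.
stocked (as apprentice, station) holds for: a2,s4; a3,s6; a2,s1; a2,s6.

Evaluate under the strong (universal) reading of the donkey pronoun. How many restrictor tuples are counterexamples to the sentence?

5

"him" takes "an apprentice" as antecedent and "it" takes "a station"; both are donkey pronouns co-varying with the restrictor.
Strong reading: for every (c,s,a) with assigned(c,s,a), stocked(a,s).
Restrictor triples: (c1,s3,a1)→stocked(a1,s3) ✗  (c2,s1,a1)→stocked(a1,s1) ✗  (c2,s3,a1)→stocked(a1,s3) ✗  (c2,s4,a2)→stocked(a2,s4) ✓  (c3,s3,a2)→stocked(a2,s3) ✗  (c4,s5,a1)→stocked(a1,s5) ✗
Counterexamples (restrictor triples failing the scope): 5.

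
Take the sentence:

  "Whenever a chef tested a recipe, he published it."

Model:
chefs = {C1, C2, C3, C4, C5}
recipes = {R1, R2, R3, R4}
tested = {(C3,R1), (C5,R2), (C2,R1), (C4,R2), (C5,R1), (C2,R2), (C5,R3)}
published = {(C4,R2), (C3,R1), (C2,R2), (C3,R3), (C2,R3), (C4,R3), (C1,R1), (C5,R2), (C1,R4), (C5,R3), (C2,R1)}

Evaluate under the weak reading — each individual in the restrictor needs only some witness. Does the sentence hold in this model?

"it" takes "a recipe" as antecedent — a donkey pronoun bound across the clause boundary.
Weak reading: every chef c with some tested-recipe has at least one tested-recipe r such that published(c,r).
Per chef: C2:✓  C3:✓  C4:✓  C5:✓
Every chef in the restrictor has a witness.

True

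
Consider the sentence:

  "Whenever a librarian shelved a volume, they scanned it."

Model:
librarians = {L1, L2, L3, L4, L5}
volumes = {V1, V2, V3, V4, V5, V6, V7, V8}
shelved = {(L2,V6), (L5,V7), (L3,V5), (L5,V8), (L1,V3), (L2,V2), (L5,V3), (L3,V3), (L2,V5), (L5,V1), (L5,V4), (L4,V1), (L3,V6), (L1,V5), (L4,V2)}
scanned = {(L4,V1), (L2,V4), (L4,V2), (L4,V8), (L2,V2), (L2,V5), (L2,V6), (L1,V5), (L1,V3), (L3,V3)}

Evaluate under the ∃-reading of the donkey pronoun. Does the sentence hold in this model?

"it" takes "a volume" as antecedent — a donkey pronoun bound across the clause boundary.
Weak reading: every librarian l with some shelved-volume has at least one shelved-volume v such that scanned(l,v).
Per librarian: L1:✓  L2:✓  L3:✓  L4:✓  L5:✗
L5 has no witness among its shelved-volumes.

False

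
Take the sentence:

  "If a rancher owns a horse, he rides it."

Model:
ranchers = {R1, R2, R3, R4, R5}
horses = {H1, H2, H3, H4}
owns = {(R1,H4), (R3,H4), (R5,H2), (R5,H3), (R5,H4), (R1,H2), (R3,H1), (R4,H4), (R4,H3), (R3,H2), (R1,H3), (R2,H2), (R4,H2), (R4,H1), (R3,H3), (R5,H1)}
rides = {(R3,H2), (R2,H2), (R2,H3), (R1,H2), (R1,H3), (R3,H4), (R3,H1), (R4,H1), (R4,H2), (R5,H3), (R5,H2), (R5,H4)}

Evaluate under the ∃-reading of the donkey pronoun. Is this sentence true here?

"it" takes "a horse" as antecedent — a donkey pronoun bound across the clause boundary.
Weak reading: every rancher r with some owns-horse has at least one owns-horse h such that rides(r,h).
Per rancher: R1:✓  R2:✓  R3:✓  R4:✓  R5:✓
Every rancher in the restrictor has a witness.

True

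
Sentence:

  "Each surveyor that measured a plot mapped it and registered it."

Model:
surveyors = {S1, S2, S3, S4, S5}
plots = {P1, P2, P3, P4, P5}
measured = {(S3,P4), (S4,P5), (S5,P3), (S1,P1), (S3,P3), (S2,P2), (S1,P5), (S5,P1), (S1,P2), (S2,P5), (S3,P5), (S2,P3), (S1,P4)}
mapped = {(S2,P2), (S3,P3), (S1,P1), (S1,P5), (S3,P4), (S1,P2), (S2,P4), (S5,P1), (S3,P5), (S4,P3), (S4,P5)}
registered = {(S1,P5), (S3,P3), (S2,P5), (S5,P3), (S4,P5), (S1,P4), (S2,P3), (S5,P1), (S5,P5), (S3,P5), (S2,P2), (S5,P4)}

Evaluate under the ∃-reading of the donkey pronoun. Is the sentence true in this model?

"it" takes "a plot" as antecedent — a donkey pronoun bound across the clause boundary.
Weak reading: every surveyor s with some measured-plot has at least one measured-plot p such that mapped(s,p) ∧ registered(s,p).
Per surveyor: S1:✓  S2:✓  S3:✓  S4:✓  S5:✓
Every surveyor in the restrictor has a witness.

True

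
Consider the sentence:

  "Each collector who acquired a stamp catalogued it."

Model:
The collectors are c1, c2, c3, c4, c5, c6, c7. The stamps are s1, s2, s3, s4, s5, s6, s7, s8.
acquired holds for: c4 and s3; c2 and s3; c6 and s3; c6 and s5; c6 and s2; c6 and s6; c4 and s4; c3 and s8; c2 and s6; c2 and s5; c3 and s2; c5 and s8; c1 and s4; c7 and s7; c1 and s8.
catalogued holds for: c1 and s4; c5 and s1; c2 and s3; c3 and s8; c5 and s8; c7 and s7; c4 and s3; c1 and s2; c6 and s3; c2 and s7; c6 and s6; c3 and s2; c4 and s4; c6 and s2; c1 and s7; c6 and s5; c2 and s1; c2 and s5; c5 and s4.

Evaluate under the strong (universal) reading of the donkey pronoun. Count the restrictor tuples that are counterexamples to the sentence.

2

"it" takes "a stamp" as antecedent — a donkey pronoun bound across the clause boundary.
Strong reading: for every (c,s) with acquired(c,s), catalogued(c,s).
Restrictor pairs: (c1,s4) ✓  (c1,s8) ✗  (c2,s3) ✓  (c2,s5) ✓  (c2,s6) ✗  (c3,s2) ✓  (c3,s8) ✓  (c4,s3) ✓  (c4,s4) ✓  (c5,s8) ✓  (c6,s2) ✓  (c6,s3) ✓  (c6,s5) ✓  (c6,s6) ✓  (c7,s7) ✓
Counterexamples (restrictor pairs failing the scope): 2.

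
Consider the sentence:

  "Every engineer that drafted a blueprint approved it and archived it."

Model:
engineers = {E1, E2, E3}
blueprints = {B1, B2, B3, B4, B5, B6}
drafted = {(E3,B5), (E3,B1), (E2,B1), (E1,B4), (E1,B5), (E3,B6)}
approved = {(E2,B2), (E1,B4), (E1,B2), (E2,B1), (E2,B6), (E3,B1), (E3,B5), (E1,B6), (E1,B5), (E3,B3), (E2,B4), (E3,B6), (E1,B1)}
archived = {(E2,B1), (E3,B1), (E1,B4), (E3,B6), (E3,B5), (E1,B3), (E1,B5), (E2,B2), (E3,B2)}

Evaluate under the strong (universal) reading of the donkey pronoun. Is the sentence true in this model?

"it" takes "a blueprint" as antecedent — a donkey pronoun bound across the clause boundary.
Strong reading: for every (e,b) with drafted(e,b), approved(e,b) ∧ archived(e,b).
Restrictor pairs: (E1,B4) ✓  (E1,B5) ✓  (E2,B1) ✓  (E3,B1) ✓  (E3,B5) ✓  (E3,B6) ✓
Every restrictor pair satisfies the scope.

True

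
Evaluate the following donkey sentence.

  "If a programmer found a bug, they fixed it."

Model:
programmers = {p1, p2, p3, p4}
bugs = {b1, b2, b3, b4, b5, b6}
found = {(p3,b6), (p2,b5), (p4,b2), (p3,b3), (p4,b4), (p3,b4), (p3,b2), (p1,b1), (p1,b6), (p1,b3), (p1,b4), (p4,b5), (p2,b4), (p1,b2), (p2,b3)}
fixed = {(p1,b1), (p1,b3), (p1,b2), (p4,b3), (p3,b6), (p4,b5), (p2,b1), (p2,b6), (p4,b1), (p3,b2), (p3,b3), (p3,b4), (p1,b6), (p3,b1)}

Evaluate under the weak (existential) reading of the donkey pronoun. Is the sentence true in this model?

False

"it" takes "a bug" as antecedent — a donkey pronoun bound across the clause boundary.
Weak reading: every programmer p with some found-bug has at least one found-bug b such that fixed(p,b).
Per programmer: p1:✓  p2:✗  p3:✓  p4:✓
p2 has no witness among its found-bugs.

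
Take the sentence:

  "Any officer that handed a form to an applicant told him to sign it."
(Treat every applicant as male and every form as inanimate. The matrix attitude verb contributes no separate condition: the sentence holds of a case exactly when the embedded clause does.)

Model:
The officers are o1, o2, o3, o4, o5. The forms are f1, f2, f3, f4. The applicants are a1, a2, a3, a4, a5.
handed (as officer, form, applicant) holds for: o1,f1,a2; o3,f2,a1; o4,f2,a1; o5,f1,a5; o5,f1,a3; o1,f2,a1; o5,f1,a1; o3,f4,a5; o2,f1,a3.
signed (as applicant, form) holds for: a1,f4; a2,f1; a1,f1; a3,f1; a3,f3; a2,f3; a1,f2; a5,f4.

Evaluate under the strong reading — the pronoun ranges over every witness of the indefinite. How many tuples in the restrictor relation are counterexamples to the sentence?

1

"him" takes "an applicant" as antecedent and "it" takes "a form"; both are donkey pronouns co-varying with the restrictor.
Strong reading: for every (o,f,a) with handed(o,f,a), signed(a,f).
Restrictor triples: (o1,f1,a2)→signed(a2,f1) ✓  (o1,f2,a1)→signed(a1,f2) ✓  (o2,f1,a3)→signed(a3,f1) ✓  (o3,f2,a1)→signed(a1,f2) ✓  (o3,f4,a5)→signed(a5,f4) ✓  (o4,f2,a1)→signed(a1,f2) ✓  (o5,f1,a1)→signed(a1,f1) ✓  (o5,f1,a3)→signed(a3,f1) ✓  (o5,f1,a5)→signed(a5,f1) ✗
Counterexamples (restrictor triples failing the scope): 1.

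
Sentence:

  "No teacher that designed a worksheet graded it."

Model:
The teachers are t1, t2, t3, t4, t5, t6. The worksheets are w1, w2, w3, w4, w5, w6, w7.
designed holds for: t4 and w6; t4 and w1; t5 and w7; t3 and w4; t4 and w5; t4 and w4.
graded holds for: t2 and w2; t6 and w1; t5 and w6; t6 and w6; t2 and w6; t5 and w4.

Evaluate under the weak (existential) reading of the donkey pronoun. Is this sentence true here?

"it" takes "a worksheet" as antecedent — a donkey pronoun bound across the clause boundary.
Truth condition: for no (t,w) with designed(t,w) does graded(t,w) hold.
Restrictor pairs — does the scope hold? (t3,w4):fails  (t4,w1):fails  (t4,w4):fails  (t4,w5):fails  (t4,w6):fails  (t5,w7):fails
Scope holds for no restrictor pair, so the sentence is true.

True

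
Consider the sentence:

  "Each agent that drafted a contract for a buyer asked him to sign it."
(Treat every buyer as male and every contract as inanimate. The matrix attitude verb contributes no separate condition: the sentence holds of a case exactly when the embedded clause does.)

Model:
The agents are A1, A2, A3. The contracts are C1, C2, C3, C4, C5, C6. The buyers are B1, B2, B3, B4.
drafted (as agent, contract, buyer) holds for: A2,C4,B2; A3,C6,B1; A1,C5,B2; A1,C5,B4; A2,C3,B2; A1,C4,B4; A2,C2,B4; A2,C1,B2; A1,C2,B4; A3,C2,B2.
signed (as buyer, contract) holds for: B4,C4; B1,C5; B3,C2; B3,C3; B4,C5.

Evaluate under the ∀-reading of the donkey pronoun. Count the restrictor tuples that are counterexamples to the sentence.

8

"him" takes "a buyer" as antecedent and "it" takes "a contract"; both are donkey pronouns co-varying with the restrictor.
Strong reading: for every (a,c,b) with drafted(a,c,b), signed(b,c).
Restrictor triples: (A1,C2,B4)→signed(B4,C2) ✗  (A1,C4,B4)→signed(B4,C4) ✓  (A1,C5,B2)→signed(B2,C5) ✗  (A1,C5,B4)→signed(B4,C5) ✓  (A2,C1,B2)→signed(B2,C1) ✗  (A2,C2,B4)→signed(B4,C2) ✗  (A2,C3,B2)→signed(B2,C3) ✗  (A2,C4,B2)→signed(B2,C4) ✗  (A3,C2,B2)→signed(B2,C2) ✗  (A3,C6,B1)→signed(B1,C6) ✗
Counterexamples (restrictor triples failing the scope): 8.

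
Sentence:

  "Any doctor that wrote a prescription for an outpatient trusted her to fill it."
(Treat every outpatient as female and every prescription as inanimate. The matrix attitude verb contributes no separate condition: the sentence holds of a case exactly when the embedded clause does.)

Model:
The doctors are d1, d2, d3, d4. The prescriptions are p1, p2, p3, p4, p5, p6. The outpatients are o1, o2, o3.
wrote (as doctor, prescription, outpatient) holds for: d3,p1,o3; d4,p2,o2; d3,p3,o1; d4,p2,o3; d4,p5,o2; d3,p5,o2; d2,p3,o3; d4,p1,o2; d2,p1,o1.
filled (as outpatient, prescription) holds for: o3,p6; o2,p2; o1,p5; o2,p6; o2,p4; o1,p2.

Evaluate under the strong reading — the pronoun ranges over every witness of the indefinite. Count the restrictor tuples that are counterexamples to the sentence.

8

"her" takes "an outpatient" as antecedent and "it" takes "a prescription"; both are donkey pronouns co-varying with the restrictor.
Strong reading: for every (d,p,o) with wrote(d,p,o), filled(o,p).
Restrictor triples: (d2,p1,o1)→filled(o1,p1) ✗  (d2,p3,o3)→filled(o3,p3) ✗  (d3,p1,o3)→filled(o3,p1) ✗  (d3,p3,o1)→filled(o1,p3) ✗  (d3,p5,o2)→filled(o2,p5) ✗  (d4,p1,o2)→filled(o2,p1) ✗  (d4,p2,o2)→filled(o2,p2) ✓  (d4,p2,o3)→filled(o3,p2) ✗  (d4,p5,o2)→filled(o2,p5) ✗
Counterexamples (restrictor triples failing the scope): 8.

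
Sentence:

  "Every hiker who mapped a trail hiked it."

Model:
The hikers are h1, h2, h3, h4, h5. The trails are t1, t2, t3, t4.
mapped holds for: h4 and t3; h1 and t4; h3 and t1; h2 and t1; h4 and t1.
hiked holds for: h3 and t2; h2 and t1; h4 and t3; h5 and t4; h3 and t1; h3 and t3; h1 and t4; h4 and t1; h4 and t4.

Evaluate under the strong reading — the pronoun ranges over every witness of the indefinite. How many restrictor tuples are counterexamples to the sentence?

0

"it" takes "a trail" as antecedent — a donkey pronoun bound across the clause boundary.
Strong reading: for every (h,t) with mapped(h,t), hiked(h,t).
Restrictor pairs: (h1,t4) ✓  (h2,t1) ✓  (h3,t1) ✓  (h4,t1) ✓  (h4,t3) ✓
Counterexamples (restrictor pairs failing the scope): 0.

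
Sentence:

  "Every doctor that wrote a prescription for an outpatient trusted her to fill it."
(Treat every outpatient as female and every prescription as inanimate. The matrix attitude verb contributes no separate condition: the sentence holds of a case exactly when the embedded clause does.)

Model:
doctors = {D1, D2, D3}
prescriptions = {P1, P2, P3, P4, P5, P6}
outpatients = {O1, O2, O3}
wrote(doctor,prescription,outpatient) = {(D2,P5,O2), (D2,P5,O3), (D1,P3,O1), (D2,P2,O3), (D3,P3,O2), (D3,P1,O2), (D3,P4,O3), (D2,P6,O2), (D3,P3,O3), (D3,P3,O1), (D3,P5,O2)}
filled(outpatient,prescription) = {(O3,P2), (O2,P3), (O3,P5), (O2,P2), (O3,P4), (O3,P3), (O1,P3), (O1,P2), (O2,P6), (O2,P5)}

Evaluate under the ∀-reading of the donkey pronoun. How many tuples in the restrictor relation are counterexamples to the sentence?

1

"her" takes "an outpatient" as antecedent and "it" takes "a prescription"; both are donkey pronouns co-varying with the restrictor.
Strong reading: for every (d,p,o) with wrote(d,p,o), filled(o,p).
Restrictor triples: (D1,P3,O1)→filled(O1,P3) ✓  (D2,P2,O3)→filled(O3,P2) ✓  (D2,P5,O2)→filled(O2,P5) ✓  (D2,P5,O3)→filled(O3,P5) ✓  (D2,P6,O2)→filled(O2,P6) ✓  (D3,P1,O2)→filled(O2,P1) ✗  (D3,P3,O1)→filled(O1,P3) ✓  (D3,P3,O2)→filled(O2,P3) ✓  (D3,P3,O3)→filled(O3,P3) ✓  (D3,P4,O3)→filled(O3,P4) ✓  (D3,P5,O2)→filled(O2,P5) ✓
Counterexamples (restrictor triples failing the scope): 1.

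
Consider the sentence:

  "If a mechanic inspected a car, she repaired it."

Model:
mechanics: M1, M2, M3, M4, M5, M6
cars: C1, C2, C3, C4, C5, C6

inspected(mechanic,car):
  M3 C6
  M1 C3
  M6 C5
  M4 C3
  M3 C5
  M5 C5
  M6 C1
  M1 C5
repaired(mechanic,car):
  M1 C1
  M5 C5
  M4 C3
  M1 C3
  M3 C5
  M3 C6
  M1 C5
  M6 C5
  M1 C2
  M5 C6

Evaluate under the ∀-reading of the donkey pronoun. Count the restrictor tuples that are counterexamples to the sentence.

"it" takes "a car" as antecedent — a donkey pronoun bound across the clause boundary.
Strong reading: for every (m,c) with inspected(m,c), repaired(m,c).
Restrictor pairs: (M1,C3) ✓  (M1,C5) ✓  (M3,C5) ✓  (M3,C6) ✓  (M4,C3) ✓  (M5,C5) ✓  (M6,C1) ✗  (M6,C5) ✓
Counterexamples (restrictor pairs failing the scope): 1.

1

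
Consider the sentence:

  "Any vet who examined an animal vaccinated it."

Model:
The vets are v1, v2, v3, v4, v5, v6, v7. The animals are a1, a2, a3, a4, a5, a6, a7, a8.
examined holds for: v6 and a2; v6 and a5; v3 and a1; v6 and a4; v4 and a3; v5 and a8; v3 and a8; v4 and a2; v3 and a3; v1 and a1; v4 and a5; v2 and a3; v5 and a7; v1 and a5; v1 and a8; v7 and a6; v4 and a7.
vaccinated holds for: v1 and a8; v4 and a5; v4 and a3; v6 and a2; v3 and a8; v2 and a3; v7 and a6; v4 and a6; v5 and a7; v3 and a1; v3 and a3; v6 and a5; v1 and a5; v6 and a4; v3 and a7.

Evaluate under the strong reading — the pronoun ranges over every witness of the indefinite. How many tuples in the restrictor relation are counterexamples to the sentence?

"it" takes "an animal" as antecedent — a donkey pronoun bound across the clause boundary.
Strong reading: for every (v,a) with examined(v,a), vaccinated(v,a).
Restrictor pairs: (v1,a1) ✗  (v1,a5) ✓  (v1,a8) ✓  (v2,a3) ✓  (v3,a1) ✓  (v3,a3) ✓  (v3,a8) ✓  (v4,a2) ✗  (v4,a3) ✓  (v4,a5) ✓  (v4,a7) ✗  (v5,a7) ✓  (v5,a8) ✗  (v6,a2) ✓  (v6,a4) ✓  (v6,a5) ✓  (v7,a6) ✓
Counterexamples (restrictor pairs failing the scope): 4.

4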